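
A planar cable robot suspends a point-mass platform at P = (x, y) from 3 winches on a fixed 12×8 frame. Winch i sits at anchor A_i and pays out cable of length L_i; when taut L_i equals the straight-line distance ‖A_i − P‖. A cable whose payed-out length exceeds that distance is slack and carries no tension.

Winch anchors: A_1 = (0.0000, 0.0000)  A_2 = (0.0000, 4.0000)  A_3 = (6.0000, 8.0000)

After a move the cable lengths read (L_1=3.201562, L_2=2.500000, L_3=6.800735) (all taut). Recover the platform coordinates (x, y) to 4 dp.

each cable: (A_i−P)·(A_i−P) = L_i²; let c_i = ‖A_i‖²−L_i²
c_1 = 0.0000+0.0000−10.2500 = -10.2500
row 1: 0.0000x − 8.0000y = -20.0000  (c_2=9.7500)
row 2: -12.0000x − 16.0000y = -64.0000  (c_3=53.7500)
Cramer on rows 1–2 → x = 2.0000, y = 2.5000

(2.0000, 2.5000)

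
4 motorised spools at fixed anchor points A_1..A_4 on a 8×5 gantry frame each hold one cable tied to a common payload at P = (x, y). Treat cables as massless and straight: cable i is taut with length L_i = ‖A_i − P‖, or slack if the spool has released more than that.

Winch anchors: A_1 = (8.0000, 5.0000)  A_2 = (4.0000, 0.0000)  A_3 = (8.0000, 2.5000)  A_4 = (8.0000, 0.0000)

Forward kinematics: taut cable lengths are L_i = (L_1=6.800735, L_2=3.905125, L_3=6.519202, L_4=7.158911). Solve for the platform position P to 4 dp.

(1.5000, 3.0000)

expand ‖A_i−P‖²=L_i² and subtract eq 1 (k_i ≔ ‖A_i‖²−L_i²)
k_1 = 64.0000+25.0000−46.2500 = 42.7500
eq1−eq2 → [8.0000  10.0000]·P = 42.0000
eq1−eq3 → [0.0000  5.0000]·P = 15.0000
eq1−eq4 → [0.0000  10.0000]·P = 30.0000
2×2 solve → P = (1.5000, 3.0000)
check cable 4: ‖A_4−P‖² = 51.2500 ≈ L_4² = 51.2500 ✓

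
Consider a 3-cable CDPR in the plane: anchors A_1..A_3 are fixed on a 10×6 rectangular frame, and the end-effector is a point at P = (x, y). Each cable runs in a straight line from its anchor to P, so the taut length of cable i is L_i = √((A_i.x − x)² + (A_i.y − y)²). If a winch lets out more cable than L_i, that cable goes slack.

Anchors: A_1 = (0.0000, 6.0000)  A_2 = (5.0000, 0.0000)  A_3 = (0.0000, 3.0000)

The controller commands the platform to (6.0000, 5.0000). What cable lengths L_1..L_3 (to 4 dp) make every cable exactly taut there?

(6.0828, 5.0990, 6.3246)

L_1 = √((0.0000−6.0000)² + (6.0000−5.0000)²) = 6.0828
L_2 = √((5.0000−6.0000)² + (0.0000−5.0000)²) = 5.0990
L_3 = √((0.0000−6.0000)² + (3.0000−5.0000)²) = 6.3246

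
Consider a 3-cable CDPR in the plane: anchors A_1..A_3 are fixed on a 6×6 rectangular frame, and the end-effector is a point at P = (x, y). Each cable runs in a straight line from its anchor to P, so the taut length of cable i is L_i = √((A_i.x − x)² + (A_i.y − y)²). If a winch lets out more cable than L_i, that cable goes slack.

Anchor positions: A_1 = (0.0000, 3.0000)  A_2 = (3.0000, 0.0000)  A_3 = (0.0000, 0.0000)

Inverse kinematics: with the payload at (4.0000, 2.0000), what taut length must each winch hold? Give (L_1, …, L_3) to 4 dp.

(4.1231, 2.2361, 4.4721)

L_1 = √((0.0000−4.0000)² + (3.0000−2.0000)²) = 4.1231
L_2 = √((3.0000−4.0000)² + (0.0000−2.0000)²) = 2.2361
L_3 = √((0.0000−4.0000)² + (0.0000−2.0000)²) = 4.4721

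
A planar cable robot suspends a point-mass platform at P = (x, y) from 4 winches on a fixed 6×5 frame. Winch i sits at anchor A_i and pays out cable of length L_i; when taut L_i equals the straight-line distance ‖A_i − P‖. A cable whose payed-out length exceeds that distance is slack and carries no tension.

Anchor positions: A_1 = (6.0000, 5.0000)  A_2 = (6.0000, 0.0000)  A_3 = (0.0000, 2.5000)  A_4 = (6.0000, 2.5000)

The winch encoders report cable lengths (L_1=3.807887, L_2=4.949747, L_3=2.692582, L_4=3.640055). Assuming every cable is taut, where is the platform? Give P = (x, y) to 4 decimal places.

each cable: (A_i−P)·(A_i−P) = L_i²; let q_i = ‖A_i‖²−L_i²
q_1 = 36.0000+25.0000−14.5000 = 46.5000
row 1: 0.0000x + 10.0000y = 35.0000  (q_2=11.5000)
row 2: 12.0000x + 5.0000y = 47.5000  (q_3=-1.0000)
row 3: 0.0000x + 5.0000y = 17.5000  (q_4=29.0000)
Cramer on rows 1–2 → x = 2.5000, y = 3.5000
check cable 4: ‖A_4−P‖² = 13.2500 ≈ L_4² = 13.2500 ✓

(2.5000, 3.5000)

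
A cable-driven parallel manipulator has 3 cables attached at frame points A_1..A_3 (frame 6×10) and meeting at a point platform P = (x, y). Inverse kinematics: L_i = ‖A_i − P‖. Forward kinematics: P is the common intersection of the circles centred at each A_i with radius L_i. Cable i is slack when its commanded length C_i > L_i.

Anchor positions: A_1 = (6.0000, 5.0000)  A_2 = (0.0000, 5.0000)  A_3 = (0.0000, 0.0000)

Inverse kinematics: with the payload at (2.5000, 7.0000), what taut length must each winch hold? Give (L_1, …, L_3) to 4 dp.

L_1 = √((6.0000−2.5000)² + (5.0000−7.0000)²) = 4.0311
L_2 = √((0.0000−2.5000)² + (5.0000−7.0000)²) = 3.2016
L_3 = √((0.0000−2.5000)² + (0.0000−7.0000)²) = 7.4330

(4.0311, 3.2016, 7.4330)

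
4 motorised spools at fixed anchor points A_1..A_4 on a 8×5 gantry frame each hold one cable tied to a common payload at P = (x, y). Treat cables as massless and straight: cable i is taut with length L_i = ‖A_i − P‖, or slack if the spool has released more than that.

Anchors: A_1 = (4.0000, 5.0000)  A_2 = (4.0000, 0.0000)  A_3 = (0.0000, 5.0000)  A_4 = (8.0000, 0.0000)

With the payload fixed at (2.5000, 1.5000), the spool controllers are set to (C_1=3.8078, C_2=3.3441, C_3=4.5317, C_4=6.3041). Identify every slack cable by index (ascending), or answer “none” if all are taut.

2, 3, 4

cable 1: √((1.5000)²+(3.5000)²)=3.8079, C_1=3.8078: taut
cable 2: √((1.5000)²+(-1.5000)²)=2.1213, C_2=3.3441: slack
cable 3: √((-2.5000)²+(3.5000)²)=4.3012, C_3=4.5317: slack
cable 4: √((5.5000)²+(-1.5000)²)=5.7009, C_4=6.3041: slack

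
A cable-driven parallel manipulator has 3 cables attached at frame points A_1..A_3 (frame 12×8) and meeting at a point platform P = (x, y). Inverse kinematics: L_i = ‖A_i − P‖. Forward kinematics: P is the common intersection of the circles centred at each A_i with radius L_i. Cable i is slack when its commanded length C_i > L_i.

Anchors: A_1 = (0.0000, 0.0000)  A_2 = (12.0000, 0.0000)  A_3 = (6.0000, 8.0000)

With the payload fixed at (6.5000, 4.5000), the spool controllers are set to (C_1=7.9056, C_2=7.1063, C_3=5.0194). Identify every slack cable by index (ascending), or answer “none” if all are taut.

cable 1: L_1 = ‖A_1−P‖ = 7.9057;  C_1 = 7.9056 → taut
cable 2: L_2 = ‖A_2−P‖ = 7.1063;  C_2 = 7.1063 → taut
cable 3: L_3 = ‖A_3−P‖ = 3.5355;  C_3 = 5.0194 → slack

3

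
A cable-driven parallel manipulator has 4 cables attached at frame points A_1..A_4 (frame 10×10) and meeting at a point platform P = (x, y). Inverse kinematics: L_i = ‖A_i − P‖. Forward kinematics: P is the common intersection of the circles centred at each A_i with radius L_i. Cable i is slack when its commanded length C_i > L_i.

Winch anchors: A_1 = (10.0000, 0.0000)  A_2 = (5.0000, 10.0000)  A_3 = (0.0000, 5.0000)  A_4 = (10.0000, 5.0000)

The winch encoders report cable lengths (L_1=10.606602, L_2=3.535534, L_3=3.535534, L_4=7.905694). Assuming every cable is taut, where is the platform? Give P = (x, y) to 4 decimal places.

(2.5000, 7.5000)

expand ‖A_i−P‖²=L_i² and subtract eq 1 (c_i ≔ ‖A_i‖²−L_i²)
c_1 = 100.0000+0.0000−112.5000 = -12.5000
eq1−eq2 → [10.0000  -20.0000]·P = -125.0000
eq1−eq3 → [20.0000  -10.0000]·P = -25.0000
eq1−eq4 → [0.0000  -10.0000]·P = -75.0000
2×2 solve → P = (2.5000, 7.5000)
check cable 4: ‖A_4−P‖² = 62.5000 ≈ L_4² = 62.5000 ✓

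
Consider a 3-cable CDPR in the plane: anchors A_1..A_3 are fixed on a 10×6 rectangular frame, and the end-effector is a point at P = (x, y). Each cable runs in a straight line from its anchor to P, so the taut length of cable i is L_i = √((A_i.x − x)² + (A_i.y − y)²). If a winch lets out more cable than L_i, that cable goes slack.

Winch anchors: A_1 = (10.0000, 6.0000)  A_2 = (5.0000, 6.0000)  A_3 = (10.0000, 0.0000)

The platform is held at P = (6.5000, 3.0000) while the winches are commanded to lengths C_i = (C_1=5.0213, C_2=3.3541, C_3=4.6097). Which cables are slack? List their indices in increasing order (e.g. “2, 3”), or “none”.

1

cable 1: L_1 = ‖A_1−P‖ = 4.6098;  C_1 = 5.0213 → slack
cable 2: L_2 = ‖A_2−P‖ = 3.3541;  C_2 = 3.3541 → taut
cable 3: L_3 = ‖A_3−P‖ = 4.6098;  C_3 = 4.6097 → taut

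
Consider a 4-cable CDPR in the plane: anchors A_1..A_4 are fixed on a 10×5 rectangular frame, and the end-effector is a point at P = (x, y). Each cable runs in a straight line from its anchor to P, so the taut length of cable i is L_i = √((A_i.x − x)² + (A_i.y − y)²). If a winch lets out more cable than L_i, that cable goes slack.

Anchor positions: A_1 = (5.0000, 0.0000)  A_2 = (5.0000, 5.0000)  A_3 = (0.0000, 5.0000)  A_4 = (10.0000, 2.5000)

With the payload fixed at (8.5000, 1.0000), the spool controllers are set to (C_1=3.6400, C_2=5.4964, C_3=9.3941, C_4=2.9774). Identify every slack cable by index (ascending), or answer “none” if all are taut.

cable 1: √((-3.5000)²+(-1.0000)²)=3.6401, C_1=3.6400: taut
cable 2: √((-3.5000)²+(4.0000)²)=5.3151, C_2=5.4964: slack
cable 3: √((-8.5000)²+(4.0000)²)=9.3941, C_3=9.3941: taut
cable 4: √((1.5000)²+(1.5000)²)=2.1213, C_4=2.9774: slack

2, 4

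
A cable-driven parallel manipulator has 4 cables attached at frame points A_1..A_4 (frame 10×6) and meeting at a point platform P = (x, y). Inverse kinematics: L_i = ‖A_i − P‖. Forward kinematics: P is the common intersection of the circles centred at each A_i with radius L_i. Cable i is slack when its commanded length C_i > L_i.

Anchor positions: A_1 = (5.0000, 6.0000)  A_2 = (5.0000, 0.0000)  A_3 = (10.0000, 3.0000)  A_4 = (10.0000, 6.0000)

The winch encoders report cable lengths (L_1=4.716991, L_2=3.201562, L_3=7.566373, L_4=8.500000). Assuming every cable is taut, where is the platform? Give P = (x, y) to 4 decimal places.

(2.5000, 2.0000)

each cable: (A_i−P)·(A_i−P) = L_i²; let k_i = ‖A_i‖²−L_i²
k_1 = 25.0000+36.0000−22.2500 = 38.7500
row 1: 0.0000x + 12.0000y = 24.0000  (k_2=14.7500)
row 2: -10.0000x + 6.0000y = -13.0000  (k_3=51.7500)
row 3: -10.0000x + 0.0000y = -25.0000  (k_4=63.7500)
Cramer on rows 1–2 → x = 2.5000, y = 2.0000
check cable 4: ‖A_4−P‖² = 72.2500 ≈ L_4² = 72.2500 ✓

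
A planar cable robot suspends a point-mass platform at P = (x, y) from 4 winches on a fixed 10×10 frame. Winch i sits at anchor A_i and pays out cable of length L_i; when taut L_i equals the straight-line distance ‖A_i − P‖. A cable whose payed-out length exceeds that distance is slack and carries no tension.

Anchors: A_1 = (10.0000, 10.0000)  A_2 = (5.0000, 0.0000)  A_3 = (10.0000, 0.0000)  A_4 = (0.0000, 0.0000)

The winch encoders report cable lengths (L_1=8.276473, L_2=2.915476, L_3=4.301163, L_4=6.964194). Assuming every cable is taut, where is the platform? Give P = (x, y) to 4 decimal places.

each cable: (A_i−P)·(A_i−P) = L_i²; let q_i = ‖A_i‖²−L_i²
q_1 = 100.0000+100.0000−68.5000 = 131.5000
row 1: 10.0000x + 20.0000y = 115.0000  (q_2=16.5000)
row 2: 0.0000x + 20.0000y = 50.0000  (q_3=81.5000)
row 3: 20.0000x + 20.0000y = 180.0000  (q_4=-48.5000)
Cramer on rows 1–2 → x = 6.5000, y = 2.5000
check cable 4: ‖A_4−P‖² = 48.5000 ≈ L_4² = 48.5000 ✓

(6.5000, 2.5000)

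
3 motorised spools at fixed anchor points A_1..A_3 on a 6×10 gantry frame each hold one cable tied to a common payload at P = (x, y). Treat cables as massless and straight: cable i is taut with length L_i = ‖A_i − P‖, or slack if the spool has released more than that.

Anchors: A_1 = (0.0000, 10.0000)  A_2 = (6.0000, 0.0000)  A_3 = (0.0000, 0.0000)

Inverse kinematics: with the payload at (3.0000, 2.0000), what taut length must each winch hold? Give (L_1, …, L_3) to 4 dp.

cable 1: Δx=-3.0000, Δy=8.0000; L_1 = √(Δx²+Δy²) = 8.5440
cable 2: Δx=3.0000, Δy=-2.0000; L_2 = √(Δx²+Δy²) = 3.6056
cable 3: Δx=-3.0000, Δy=-2.0000; L_3 = √(Δx²+Δy²) = 3.6056

(8.5440, 3.6056, 3.6056)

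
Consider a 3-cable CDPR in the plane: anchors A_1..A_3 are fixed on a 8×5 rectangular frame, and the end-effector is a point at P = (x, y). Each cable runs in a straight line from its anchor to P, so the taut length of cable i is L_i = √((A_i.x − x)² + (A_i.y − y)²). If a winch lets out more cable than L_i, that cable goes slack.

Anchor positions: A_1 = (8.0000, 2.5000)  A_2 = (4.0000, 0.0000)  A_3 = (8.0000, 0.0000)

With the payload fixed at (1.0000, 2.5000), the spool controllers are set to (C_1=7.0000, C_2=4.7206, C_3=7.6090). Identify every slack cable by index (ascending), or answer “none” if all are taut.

cable 1: √((7.0000)²+(0.0000)²)=7.0000, C_1=7.0000: taut
cable 2: √((3.0000)²+(-2.5000)²)=3.9051, C_2=4.7206: slack
cable 3: √((7.0000)²+(-2.5000)²)=7.4330, C_3=7.6090: slack

2, 3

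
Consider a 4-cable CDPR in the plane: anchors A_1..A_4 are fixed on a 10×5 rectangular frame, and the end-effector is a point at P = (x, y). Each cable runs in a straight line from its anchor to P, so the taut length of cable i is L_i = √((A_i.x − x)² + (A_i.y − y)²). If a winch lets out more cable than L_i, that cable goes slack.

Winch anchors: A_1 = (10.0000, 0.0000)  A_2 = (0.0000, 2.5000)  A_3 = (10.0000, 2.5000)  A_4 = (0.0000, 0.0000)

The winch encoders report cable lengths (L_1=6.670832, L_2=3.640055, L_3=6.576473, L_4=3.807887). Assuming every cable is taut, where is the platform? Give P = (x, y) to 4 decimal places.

circle eqns → linear via eq_j − eq_1; set c_j = A_j·A_j − L_j²
c_1 = 100.0000+0.0000−44.5000 = 55.5000
20.0000·x − 5.0000·y = c_1−c_2 = 62.5000
0.0000·x − 5.0000·y = c_1−c_3 = -7.5000
20.0000·x + 0.0000·y = c_1−c_4 = 70.0000
solve first two rows → x=3.5000, y=1.5000
check cable 4: ‖A_4−P‖² = 14.5000 ≈ L_4² = 14.5000 ✓

(3.5000, 1.5000)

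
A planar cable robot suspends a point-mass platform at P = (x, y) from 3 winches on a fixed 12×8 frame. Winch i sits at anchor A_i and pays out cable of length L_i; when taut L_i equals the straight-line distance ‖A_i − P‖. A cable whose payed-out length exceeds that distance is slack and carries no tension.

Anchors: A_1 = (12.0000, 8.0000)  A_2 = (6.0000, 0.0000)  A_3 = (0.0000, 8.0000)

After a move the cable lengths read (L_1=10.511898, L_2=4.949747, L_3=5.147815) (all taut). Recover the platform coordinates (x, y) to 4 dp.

(2.5000, 3.5000)

each cable: (A_i−P)·(A_i−P) = L_i²; let c_i = ‖A_i‖²−L_i²
c_1 = 144.0000+64.0000−110.5000 = 97.5000
row 1: 12.0000x + 16.0000y = 86.0000  (c_2=11.5000)
row 2: 24.0000x + 0.0000y = 60.0000  (c_3=37.5000)
Cramer on rows 1–2 → x = 2.5000, y = 3.5000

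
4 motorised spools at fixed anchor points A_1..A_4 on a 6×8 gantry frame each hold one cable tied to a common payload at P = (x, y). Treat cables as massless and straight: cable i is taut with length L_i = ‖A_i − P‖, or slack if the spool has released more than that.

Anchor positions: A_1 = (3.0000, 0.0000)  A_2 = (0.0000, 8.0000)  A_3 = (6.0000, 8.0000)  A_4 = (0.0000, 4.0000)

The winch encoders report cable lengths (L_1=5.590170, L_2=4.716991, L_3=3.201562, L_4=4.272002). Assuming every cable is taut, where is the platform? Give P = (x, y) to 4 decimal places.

(4.0000, 5.5000)

circle eqns → linear via eq_j − eq_1; set q_j = A_j·A_j − L_j²
q_1 = 9.0000+0.0000−31.2500 = -22.2500
6.0000·x − 16.0000·y = q_1−q_2 = -64.0000
-6.0000·x − 16.0000·y = q_1−q_3 = -112.0000
6.0000·x − 8.0000·y = q_1−q_4 = -20.0000
solve first two rows → x=4.0000, y=5.5000
check cable 4: ‖A_4−P‖² = 18.2500 ≈ L_4² = 18.2500 ✓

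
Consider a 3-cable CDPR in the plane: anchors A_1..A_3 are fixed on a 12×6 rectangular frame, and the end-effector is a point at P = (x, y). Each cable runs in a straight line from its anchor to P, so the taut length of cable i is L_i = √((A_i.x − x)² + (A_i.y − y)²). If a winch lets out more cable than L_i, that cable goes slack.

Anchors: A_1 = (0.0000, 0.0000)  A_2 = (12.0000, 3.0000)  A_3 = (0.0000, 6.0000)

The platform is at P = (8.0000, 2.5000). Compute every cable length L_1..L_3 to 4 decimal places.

(8.3815, 4.0311, 8.7321)

cable 1: Δx=-8.0000, Δy=-2.5000; L_1 = √(Δx²+Δy²) = 8.3815
cable 2: Δx=4.0000, Δy=0.5000; L_2 = √(Δx²+Δy²) = 4.0311
cable 3: Δx=-8.0000, Δy=3.5000; L_3 = √(Δx²+Δy²) = 8.7321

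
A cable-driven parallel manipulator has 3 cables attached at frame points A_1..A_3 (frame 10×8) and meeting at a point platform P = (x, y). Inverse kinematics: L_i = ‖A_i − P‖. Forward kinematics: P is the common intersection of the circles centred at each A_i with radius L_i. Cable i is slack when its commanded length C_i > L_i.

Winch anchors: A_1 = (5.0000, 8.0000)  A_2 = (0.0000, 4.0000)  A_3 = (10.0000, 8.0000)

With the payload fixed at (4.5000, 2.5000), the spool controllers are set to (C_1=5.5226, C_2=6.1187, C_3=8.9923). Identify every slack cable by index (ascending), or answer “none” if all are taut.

cable 1: L_1 = ‖A_1−P‖ = 5.5227;  C_1 = 5.5226 → taut
cable 2: L_2 = ‖A_2−P‖ = 4.7434;  C_2 = 6.1187 → slack
cable 3: L_3 = ‖A_3−P‖ = 7.7782;  C_3 = 8.9923 → slack

2, 3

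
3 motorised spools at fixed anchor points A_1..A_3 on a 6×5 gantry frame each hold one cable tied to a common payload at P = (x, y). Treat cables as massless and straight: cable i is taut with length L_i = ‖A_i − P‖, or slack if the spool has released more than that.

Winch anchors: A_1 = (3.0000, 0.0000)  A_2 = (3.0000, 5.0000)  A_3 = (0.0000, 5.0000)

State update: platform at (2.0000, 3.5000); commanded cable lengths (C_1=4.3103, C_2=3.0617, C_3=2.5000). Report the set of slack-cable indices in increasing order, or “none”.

cable 1: L_1 = ‖A_1−P‖ = 3.6401;  C_1 = 4.3103 → slack
cable 2: L_2 = ‖A_2−P‖ = 1.8028;  C_2 = 3.0617 → slack
cable 3: L_3 = ‖A_3−P‖ = 2.5000;  C_3 = 2.5000 → taut

1, 2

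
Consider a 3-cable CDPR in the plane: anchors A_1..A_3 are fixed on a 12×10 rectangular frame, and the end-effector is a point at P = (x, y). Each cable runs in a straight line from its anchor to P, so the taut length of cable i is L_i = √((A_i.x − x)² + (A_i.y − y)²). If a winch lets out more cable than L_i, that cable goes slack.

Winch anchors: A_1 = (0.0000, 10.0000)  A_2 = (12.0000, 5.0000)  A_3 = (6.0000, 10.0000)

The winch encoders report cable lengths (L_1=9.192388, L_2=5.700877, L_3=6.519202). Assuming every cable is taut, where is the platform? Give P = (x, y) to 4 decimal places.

each cable: (A_i−P)·(A_i−P) = L_i²; let c_i = ‖A_i‖²−L_i²
c_1 = 0.0000+100.0000−84.5000 = 15.5000
row 1: -24.0000x + 10.0000y = -121.0000  (c_2=136.5000)
row 2: -12.0000x + 0.0000y = -78.0000  (c_3=93.5000)
Cramer on rows 1–2 → x = 6.5000, y = 3.5000

(6.5000, 3.5000)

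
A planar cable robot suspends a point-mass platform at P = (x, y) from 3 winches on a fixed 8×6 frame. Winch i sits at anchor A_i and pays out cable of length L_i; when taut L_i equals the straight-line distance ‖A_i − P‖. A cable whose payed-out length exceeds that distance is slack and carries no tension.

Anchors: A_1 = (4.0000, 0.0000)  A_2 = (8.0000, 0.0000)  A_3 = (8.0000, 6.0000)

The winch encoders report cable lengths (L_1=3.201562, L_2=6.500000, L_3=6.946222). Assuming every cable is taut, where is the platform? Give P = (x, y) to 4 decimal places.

expand ‖A_i−P‖²=L_i² and subtract eq 1 (c_i ≔ ‖A_i‖²−L_i²)
c_1 = 16.0000+0.0000−10.2500 = 5.7500
eq1−eq2 → [-8.0000  0.0000]·P = -16.0000
eq1−eq3 → [-8.0000  -12.0000]·P = -46.0000
2×2 solve → P = (2.0000, 2.5000)

(2.0000, 2.5000)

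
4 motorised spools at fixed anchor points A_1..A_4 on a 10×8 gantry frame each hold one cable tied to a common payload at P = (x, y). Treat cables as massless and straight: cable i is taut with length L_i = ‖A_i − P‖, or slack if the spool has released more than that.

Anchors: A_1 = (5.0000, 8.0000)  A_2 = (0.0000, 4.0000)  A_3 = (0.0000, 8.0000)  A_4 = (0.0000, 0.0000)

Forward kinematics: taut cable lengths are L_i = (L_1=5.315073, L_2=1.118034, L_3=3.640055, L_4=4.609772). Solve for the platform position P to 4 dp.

(1.0000, 4.5000)

expand ‖A_i−P‖²=L_i² and subtract eq 1 (k_i ≔ ‖A_i‖²−L_i²)
k_1 = 25.0000+64.0000−28.2500 = 60.7500
eq1−eq2 → [10.0000  8.0000]·P = 46.0000
eq1−eq3 → [10.0000  0.0000]·P = 10.0000
eq1−eq4 → [10.0000  16.0000]·P = 82.0000
2×2 solve → P = (1.0000, 4.5000)
check cable 4: ‖A_4−P‖² = 21.2500 ≈ L_4² = 21.2500 ✓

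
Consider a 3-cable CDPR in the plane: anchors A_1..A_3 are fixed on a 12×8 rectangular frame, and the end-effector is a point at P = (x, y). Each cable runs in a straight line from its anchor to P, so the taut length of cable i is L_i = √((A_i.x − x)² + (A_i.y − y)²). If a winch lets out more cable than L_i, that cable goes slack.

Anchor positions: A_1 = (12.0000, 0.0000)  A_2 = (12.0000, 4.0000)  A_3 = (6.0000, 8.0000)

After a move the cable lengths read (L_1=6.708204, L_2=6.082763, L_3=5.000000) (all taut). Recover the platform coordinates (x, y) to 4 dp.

expand ‖A_i−P‖²=L_i² and subtract eq 1 (c_i ≔ ‖A_i‖²−L_i²)
c_1 = 144.0000+0.0000−45.0000 = 99.0000
eq1−eq2 → [0.0000  -8.0000]·P = -24.0000
eq1−eq3 → [12.0000  -16.0000]·P = 24.0000
2×2 solve → P = (6.0000, 3.0000)

(6.0000, 3.0000)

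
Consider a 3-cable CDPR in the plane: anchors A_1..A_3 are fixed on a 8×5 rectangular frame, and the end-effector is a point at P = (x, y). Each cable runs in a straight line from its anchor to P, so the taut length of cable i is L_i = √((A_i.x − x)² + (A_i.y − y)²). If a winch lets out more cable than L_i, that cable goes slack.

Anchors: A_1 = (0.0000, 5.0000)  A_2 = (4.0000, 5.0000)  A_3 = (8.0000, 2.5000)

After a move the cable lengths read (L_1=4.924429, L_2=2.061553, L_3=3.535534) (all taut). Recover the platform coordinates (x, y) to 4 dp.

each cable: (A_i−P)·(A_i−P) = L_i²; let k_i = ‖A_i‖²−L_i²
k_1 = 0.0000+25.0000−24.2500 = 0.7500
row 1: -8.0000x + 0.0000y = -36.0000  (k_2=36.7500)
row 2: -16.0000x + 5.0000y = -57.0000  (k_3=57.7500)
Cramer on rows 1–2 → x = 4.5000, y = 3.0000

(4.5000, 3.0000)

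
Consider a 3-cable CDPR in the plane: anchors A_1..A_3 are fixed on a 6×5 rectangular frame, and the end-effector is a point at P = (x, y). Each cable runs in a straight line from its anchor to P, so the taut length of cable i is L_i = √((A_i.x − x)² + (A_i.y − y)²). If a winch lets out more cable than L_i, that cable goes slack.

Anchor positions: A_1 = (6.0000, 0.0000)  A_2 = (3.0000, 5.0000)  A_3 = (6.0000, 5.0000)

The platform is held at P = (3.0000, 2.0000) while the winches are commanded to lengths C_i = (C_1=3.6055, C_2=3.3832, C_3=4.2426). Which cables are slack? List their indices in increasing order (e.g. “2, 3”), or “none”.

2

i=1: geometric 3.6056 vs commanded 3.6055 ⇒ taut
i=2: geometric 3.0000 vs commanded 3.3832 ⇒ slack
i=3: geometric 4.2426 vs commanded 4.2426 ⇒ taut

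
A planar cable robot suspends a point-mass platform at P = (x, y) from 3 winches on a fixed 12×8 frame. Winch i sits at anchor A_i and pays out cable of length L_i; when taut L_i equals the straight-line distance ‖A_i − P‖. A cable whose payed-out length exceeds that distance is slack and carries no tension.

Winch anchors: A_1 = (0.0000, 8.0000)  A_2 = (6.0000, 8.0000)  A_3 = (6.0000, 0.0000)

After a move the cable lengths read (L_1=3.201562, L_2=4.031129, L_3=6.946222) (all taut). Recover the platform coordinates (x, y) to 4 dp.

expand ‖A_i−P‖²=L_i² and subtract eq 1 (k_i ≔ ‖A_i‖²−L_i²)
k_1 = 0.0000+64.0000−10.2500 = 53.7500
eq1−eq2 → [-12.0000  0.0000]·P = -30.0000
eq1−eq3 → [-12.0000  16.0000]·P = 66.0000
2×2 solve → P = (2.5000, 6.0000)

(2.5000, 6.0000)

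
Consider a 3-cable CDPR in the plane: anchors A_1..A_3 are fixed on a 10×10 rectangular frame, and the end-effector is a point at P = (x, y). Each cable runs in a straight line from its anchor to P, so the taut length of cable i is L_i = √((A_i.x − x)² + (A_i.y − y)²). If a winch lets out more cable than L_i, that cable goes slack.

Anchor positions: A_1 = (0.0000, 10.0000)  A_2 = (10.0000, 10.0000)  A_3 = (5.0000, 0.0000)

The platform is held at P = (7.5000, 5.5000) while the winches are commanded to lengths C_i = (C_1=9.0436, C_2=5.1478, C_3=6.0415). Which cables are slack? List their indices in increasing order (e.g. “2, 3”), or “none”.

cable 1: √((-7.5000)²+(4.5000)²)=8.7464, C_1=9.0436: slack
cable 2: √((2.5000)²+(4.5000)²)=5.1478, C_2=5.1478: taut
cable 3: √((-2.5000)²+(-5.5000)²)=6.0415, C_3=6.0415: taut

1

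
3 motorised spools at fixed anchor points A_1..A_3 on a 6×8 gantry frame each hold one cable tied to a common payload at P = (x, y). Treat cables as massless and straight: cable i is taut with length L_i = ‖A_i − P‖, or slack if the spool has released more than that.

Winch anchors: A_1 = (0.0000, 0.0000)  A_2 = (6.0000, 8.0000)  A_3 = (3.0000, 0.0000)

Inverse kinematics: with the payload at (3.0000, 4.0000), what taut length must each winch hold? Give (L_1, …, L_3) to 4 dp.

(5.0000, 5.0000, 4.0000)

L_1 = √((0.0000−3.0000)² + (0.0000−4.0000)²) = 5.0000
L_2 = √((6.0000−3.0000)² + (8.0000−4.0000)²) = 5.0000
L_3 = √((3.0000−3.0000)² + (0.0000−4.0000)²) = 4.0000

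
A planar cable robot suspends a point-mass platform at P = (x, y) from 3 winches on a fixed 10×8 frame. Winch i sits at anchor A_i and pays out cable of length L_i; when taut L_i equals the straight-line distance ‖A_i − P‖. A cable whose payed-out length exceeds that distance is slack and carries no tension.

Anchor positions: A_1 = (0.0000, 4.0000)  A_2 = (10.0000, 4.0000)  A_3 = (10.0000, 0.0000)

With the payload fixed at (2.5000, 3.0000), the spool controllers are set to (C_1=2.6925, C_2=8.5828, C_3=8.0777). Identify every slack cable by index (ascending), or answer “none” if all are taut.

i=1: geometric 2.6926 vs commanded 2.6925 ⇒ taut
i=2: geometric 7.5664 vs commanded 8.5828 ⇒ slack
i=3: geometric 8.0777 vs commanded 8.0777 ⇒ taut

2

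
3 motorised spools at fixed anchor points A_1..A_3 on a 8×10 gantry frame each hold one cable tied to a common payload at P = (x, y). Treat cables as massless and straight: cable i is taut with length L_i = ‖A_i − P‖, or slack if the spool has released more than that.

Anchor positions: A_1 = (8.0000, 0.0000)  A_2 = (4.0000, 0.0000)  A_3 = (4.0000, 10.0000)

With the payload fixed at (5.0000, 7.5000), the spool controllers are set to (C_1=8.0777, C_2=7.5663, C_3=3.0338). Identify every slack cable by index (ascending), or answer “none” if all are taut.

3

cable 1: L_1 = ‖A_1−P‖ = 8.0777;  C_1 = 8.0777 → taut
cable 2: L_2 = ‖A_2−P‖ = 7.5664;  C_2 = 7.5663 → taut
cable 3: L_3 = ‖A_3−P‖ = 2.6926;  C_3 = 3.0338 → slack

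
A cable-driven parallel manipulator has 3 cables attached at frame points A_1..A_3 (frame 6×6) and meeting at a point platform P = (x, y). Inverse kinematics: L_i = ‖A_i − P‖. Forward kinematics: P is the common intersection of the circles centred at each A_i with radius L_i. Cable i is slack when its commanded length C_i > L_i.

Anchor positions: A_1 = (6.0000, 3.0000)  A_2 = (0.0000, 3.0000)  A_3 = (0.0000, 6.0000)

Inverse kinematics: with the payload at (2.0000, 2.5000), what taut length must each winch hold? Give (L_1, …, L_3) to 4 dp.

(4.0311, 2.0616, 4.0311)

L_1: Δ = A_1−P = (4.0000, 0.5000) → ‖Δ‖ = √16.2500 = 4.0311
L_2: Δ = A_2−P = (-2.0000, 0.5000) → ‖Δ‖ = √4.2500 = 2.0616
L_3: Δ = A_3−P = (-2.0000, 3.5000) → ‖Δ‖ = √16.2500 = 4.0311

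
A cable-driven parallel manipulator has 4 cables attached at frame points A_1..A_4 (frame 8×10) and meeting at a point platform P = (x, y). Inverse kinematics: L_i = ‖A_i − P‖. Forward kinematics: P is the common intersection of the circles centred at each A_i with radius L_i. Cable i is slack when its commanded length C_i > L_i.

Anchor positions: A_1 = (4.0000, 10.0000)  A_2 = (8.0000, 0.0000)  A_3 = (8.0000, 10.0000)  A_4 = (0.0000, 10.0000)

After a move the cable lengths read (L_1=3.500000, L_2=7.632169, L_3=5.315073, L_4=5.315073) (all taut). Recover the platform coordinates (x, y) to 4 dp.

(4.0000, 6.5000)

circle eqns → linear via eq_j − eq_1; set k_j = A_j·A_j − L_j²
k_1 = 16.0000+100.0000−12.2500 = 103.7500
-8.0000·x + 20.0000·y = k_1−k_2 = 98.0000
-8.0000·x + 0.0000·y = k_1−k_3 = -32.0000
8.0000·x + 0.0000·y = k_1−k_4 = 32.0000
solve first two rows → x=4.0000, y=6.5000
check cable 4: ‖A_4−P‖² = 28.2500 ≈ L_4² = 28.2500 ✓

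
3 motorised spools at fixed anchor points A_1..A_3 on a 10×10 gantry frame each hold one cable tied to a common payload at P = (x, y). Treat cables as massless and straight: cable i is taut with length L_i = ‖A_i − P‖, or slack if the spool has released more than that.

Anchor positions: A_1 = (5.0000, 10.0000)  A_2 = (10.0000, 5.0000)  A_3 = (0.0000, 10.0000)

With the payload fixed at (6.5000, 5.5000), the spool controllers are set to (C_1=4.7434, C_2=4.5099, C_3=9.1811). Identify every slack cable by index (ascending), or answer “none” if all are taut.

2, 3

cable 1: √((-1.5000)²+(4.5000)²)=4.7434, C_1=4.7434: taut
cable 2: √((3.5000)²+(-0.5000)²)=3.5355, C_2=4.5099: slack
cable 3: √((-6.5000)²+(4.5000)²)=7.9057, C_3=9.1811: slack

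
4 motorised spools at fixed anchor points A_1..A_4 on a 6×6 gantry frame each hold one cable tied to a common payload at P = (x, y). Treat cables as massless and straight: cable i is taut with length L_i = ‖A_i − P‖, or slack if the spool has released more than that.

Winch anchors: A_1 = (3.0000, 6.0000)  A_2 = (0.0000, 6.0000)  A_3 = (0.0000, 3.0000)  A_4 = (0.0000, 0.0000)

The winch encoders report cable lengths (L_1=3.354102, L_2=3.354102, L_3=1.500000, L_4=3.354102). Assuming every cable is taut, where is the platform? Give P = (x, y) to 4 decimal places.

(1.5000, 3.0000)

expand ‖A_i−P‖²=L_i² and subtract eq 1 (k_i ≔ ‖A_i‖²−L_i²)
k_1 = 9.0000+36.0000−11.2500 = 33.7500
eq1−eq2 → [6.0000  0.0000]·P = 9.0000
eq1−eq3 → [6.0000  6.0000]·P = 27.0000
eq1−eq4 → [6.0000  12.0000]·P = 45.0000
2×2 solve → P = (1.5000, 3.0000)
check cable 4: ‖A_4−P‖² = 11.2500 ≈ L_4² = 11.2500 ✓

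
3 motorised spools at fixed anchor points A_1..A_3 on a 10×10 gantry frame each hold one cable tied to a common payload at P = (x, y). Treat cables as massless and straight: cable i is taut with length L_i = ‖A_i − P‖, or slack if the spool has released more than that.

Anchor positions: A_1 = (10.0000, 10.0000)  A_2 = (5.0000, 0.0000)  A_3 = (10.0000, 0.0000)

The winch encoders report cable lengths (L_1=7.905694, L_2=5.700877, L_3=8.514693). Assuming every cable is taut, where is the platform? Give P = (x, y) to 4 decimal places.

each cable: (A_i−P)·(A_i−P) = L_i²; let c_i = ‖A_i‖²−L_i²
c_1 = 100.0000+100.0000−62.5000 = 137.5000
row 1: 10.0000x + 20.0000y = 145.0000  (c_2=-7.5000)
row 2: 0.0000x + 20.0000y = 110.0000  (c_3=27.5000)
Cramer on rows 1–2 → x = 3.5000, y = 5.5000

(3.5000, 5.5000)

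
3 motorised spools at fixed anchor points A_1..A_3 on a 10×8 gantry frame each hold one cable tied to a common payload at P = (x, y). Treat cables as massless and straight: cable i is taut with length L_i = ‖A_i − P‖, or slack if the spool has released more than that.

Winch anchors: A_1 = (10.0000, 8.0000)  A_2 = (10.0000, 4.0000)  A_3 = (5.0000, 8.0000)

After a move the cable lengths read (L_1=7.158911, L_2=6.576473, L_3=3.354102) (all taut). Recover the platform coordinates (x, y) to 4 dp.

(3.5000, 5.0000)

expand ‖A_i−P‖²=L_i² and subtract eq 1 (c_i ≔ ‖A_i‖²−L_i²)
c_1 = 100.0000+64.0000−51.2500 = 112.7500
eq1−eq2 → [0.0000  8.0000]·P = 40.0000
eq1−eq3 → [10.0000  0.0000]·P = 35.0000
2×2 solve → P = (3.5000, 5.0000)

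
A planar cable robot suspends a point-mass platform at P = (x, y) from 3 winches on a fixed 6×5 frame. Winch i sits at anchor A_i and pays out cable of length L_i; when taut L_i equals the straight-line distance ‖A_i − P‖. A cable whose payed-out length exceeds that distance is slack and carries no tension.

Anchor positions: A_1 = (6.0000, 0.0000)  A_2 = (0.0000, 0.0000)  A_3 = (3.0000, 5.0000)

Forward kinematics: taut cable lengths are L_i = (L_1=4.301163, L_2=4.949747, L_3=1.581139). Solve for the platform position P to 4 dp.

(3.5000, 3.5000)

circle eqns → linear via eq_j − eq_1; set k_j = A_j·A_j − L_j²
k_1 = 36.0000+0.0000−18.5000 = 17.5000
12.0000·x + 0.0000·y = k_1−k_2 = 42.0000
6.0000·x − 10.0000·y = k_1−k_3 = -14.0000
solve first two rows → x=3.5000, y=3.5000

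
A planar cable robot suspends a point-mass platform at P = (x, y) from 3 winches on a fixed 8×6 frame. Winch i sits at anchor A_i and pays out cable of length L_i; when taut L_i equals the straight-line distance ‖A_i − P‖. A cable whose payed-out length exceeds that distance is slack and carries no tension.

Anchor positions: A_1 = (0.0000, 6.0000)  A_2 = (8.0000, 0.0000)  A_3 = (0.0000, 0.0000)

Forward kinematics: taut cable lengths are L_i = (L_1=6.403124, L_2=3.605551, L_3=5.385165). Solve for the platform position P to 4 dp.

(5.0000, 2.0000)

circle eqns → linear via eq_j − eq_1; set k_j = A_j·A_j − L_j²
k_1 = 0.0000+36.0000−41.0000 = -5.0000
-16.0000·x + 12.0000·y = k_1−k_2 = -56.0000
0.0000·x + 12.0000·y = k_1−k_3 = 24.0000
solve first two rows → x=5.0000, y=2.0000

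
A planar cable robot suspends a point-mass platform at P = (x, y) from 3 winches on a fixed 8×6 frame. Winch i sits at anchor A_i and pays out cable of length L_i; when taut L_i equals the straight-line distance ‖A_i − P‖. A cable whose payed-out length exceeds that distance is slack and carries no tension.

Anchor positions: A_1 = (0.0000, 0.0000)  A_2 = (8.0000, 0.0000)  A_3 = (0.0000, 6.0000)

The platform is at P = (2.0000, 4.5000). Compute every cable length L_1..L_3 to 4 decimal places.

L_1 = √((0.0000−2.0000)² + (0.0000−4.5000)²) = 4.9244
L_2 = √((8.0000−2.0000)² + (0.0000−4.5000)²) = 7.5000
L_3 = √((0.0000−2.0000)² + (6.0000−4.5000)²) = 2.5000

(4.9244, 7.5000, 2.5000)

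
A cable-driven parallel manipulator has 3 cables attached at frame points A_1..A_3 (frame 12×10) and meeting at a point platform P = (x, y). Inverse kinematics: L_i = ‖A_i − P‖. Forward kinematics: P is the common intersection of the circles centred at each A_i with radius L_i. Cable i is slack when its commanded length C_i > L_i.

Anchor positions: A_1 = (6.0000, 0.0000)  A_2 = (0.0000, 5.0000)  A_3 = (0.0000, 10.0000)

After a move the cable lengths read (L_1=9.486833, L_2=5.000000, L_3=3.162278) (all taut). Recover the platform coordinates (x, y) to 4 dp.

circle eqns → linear via eq_j − eq_1; set q_j = A_j·A_j − L_j²
q_1 = 36.0000+0.0000−90.0000 = -54.0000
12.0000·x − 10.0000·y = q_1−q_2 = -54.0000
12.0000·x − 20.0000·y = q_1−q_3 = -144.0000
solve first two rows → x=3.0000, y=9.0000

(3.0000, 9.0000)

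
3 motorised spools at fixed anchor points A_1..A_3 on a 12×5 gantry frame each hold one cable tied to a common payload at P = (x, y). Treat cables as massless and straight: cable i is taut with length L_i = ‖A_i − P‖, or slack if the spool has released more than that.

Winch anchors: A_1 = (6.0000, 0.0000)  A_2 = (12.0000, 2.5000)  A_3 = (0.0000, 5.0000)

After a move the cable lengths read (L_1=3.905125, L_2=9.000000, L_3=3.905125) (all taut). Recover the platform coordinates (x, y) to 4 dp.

circle eqns → linear via eq_j − eq_1; set q_j = A_j·A_j − L_j²
q_1 = 36.0000+0.0000−15.2500 = 20.7500
-12.0000·x − 5.0000·y = q_1−q_2 = -48.5000
12.0000·x − 10.0000·y = q_1−q_3 = 11.0000
solve first two rows → x=3.0000, y=2.5000

(3.0000, 2.5000)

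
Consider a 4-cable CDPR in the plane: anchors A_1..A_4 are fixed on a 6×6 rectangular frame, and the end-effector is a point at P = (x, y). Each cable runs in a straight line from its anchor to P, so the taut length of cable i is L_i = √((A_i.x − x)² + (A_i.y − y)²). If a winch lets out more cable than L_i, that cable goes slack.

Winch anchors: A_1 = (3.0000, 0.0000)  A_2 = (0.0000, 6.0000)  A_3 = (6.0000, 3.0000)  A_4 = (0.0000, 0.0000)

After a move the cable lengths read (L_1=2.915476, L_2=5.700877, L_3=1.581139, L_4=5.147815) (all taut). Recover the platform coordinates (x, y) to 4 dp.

each cable: (A_i−P)·(A_i−P) = L_i²; let k_i = ‖A_i‖²−L_i²
k_1 = 9.0000+0.0000−8.5000 = 0.5000
row 1: 6.0000x − 12.0000y = -3.0000  (k_2=3.5000)
row 2: -6.0000x − 6.0000y = -42.0000  (k_3=42.5000)
row 3: 6.0000x + 0.0000y = 27.0000  (k_4=-26.5000)
Cramer on rows 1–2 → x = 4.5000, y = 2.5000
check cable 4: ‖A_4−P‖² = 26.5000 ≈ L_4² = 26.5000 ✓

(4.5000, 2.5000)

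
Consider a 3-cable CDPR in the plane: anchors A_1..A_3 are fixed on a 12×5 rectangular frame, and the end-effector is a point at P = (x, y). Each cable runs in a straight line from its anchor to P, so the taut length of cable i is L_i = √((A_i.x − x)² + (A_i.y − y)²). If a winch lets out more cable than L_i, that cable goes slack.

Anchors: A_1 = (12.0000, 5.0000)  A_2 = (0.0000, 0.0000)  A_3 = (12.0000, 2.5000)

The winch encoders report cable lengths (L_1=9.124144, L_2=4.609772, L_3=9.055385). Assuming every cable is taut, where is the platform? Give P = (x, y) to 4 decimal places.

expand ‖A_i−P‖²=L_i² and subtract eq 1 (k_i ≔ ‖A_i‖²−L_i²)
k_1 = 144.0000+25.0000−83.2500 = 85.7500
eq1−eq2 → [24.0000  10.0000]·P = 107.0000
eq1−eq3 → [0.0000  5.0000]·P = 17.5000
2×2 solve → P = (3.0000, 3.5000)

(3.0000, 3.5000)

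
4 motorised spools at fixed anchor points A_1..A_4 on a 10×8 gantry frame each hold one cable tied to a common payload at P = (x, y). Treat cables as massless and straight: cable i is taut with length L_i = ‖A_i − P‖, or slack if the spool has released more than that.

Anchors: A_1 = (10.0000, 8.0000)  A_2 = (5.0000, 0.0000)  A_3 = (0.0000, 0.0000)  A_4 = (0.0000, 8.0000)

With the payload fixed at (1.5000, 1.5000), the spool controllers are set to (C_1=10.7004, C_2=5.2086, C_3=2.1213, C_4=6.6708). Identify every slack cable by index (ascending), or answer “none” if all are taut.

i=1: geometric 10.7005 vs commanded 10.7004 ⇒ taut
i=2: geometric 3.8079 vs commanded 5.2086 ⇒ slack
i=3: geometric 2.1213 vs commanded 2.1213 ⇒ taut
i=4: geometric 6.6708 vs commanded 6.6708 ⇒ taut

2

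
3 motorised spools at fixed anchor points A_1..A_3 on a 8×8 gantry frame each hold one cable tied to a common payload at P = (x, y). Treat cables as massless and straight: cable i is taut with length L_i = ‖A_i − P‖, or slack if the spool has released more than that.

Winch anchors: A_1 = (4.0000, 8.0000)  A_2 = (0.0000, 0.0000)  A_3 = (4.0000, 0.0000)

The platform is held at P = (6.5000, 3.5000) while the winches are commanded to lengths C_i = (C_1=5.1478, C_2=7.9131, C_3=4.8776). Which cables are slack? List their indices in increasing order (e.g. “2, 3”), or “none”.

cable 1: L_1 = ‖A_1−P‖ = 5.1478;  C_1 = 5.1478 → taut
cable 2: L_2 = ‖A_2−P‖ = 7.3824;  C_2 = 7.9131 → slack
cable 3: L_3 = ‖A_3−P‖ = 4.3012;  C_3 = 4.8776 → slack

2, 3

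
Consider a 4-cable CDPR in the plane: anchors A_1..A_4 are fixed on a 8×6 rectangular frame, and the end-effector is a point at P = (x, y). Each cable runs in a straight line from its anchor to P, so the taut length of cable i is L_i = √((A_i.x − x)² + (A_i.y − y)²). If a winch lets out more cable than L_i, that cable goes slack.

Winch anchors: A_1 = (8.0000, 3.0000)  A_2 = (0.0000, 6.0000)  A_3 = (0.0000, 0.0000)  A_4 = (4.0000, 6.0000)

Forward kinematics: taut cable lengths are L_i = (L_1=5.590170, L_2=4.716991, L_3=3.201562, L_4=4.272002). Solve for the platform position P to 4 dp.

each cable: (A_i−P)·(A_i−P) = L_i²; let q_i = ‖A_i‖²−L_i²
q_1 = 64.0000+9.0000−31.2500 = 41.7500
row 1: 16.0000x − 6.0000y = 28.0000  (q_2=13.7500)
row 2: 16.0000x + 6.0000y = 52.0000  (q_3=-10.2500)
row 3: 8.0000x − 6.0000y = 8.0000  (q_4=33.7500)
Cramer on rows 1–2 → x = 2.5000, y = 2.0000
check cable 4: ‖A_4−P‖² = 18.2500 ≈ L_4² = 18.2500 ✓

(2.5000, 2.0000)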